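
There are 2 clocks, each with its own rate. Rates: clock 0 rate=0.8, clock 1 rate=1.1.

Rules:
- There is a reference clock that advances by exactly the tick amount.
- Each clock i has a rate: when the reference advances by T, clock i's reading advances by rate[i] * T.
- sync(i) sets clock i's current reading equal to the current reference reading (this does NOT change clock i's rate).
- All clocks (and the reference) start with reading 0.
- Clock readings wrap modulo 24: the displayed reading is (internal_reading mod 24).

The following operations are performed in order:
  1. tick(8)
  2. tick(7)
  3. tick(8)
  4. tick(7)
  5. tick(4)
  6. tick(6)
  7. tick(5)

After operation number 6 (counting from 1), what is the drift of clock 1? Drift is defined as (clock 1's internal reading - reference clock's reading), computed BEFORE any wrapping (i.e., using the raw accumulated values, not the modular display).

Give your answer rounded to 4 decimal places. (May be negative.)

Answer: 4.0000

Derivation:
After op 1 tick(8): ref=8.0000 raw=[6.4000 8.8000]
After op 2 tick(7): ref=15.0000 raw=[12.0000 16.5000]
After op 3 tick(8): ref=23.0000 raw=[18.4000 25.3000]
After op 4 tick(7): ref=30.0000 raw=[24.0000 33.0000]
After op 5 tick(4): ref=34.0000 raw=[27.2000 37.4000]
After op 6 tick(6): ref=40.0000 raw=[32.0000 44.0000]
Drift of clock 1 after op 6: 44.0000 - 40.0000 = 4.0000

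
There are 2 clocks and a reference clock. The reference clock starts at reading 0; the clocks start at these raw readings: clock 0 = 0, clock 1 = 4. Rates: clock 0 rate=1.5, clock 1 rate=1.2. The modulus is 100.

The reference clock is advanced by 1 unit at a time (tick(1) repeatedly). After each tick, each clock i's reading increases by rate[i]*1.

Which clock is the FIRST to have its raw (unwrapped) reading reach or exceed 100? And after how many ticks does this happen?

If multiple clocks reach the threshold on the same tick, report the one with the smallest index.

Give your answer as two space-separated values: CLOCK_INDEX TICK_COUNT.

clock 0: start=0, rate=1.5, needs 100-0 = 100; ticks = ceil(100/1.5) = ceil(66.6667) = 67; reading at tick 67 = 0 + 1.5*67 = 100.5000
clock 1: start=4, rate=1.2, needs 100-4 = 96; ticks = ceil(96/1.2) = ceil(80.0000) = 80; reading at tick 80 = 4 + 1.2*80 = 100.0000
Minimum tick count = 67; winners = [0]; smallest index = 0

Answer: 0 67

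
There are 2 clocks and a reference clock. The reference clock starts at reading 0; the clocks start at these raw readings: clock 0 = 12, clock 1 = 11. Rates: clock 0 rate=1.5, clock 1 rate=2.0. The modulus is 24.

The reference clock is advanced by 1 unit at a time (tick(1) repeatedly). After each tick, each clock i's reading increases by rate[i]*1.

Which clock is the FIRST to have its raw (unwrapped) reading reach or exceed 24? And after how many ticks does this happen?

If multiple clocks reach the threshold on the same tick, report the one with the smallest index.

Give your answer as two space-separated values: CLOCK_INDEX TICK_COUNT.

Answer: 1 7

Derivation:
clock 0: start=12, rate=1.5, needs 24-12 = 12; ticks = ceil(12/1.5) = ceil(8.0000) = 8; reading at tick 8 = 12 + 1.5*8 = 24.0000
clock 1: start=11, rate=2.0, needs 24-11 = 13; ticks = ceil(13/2.0) = ceil(6.5000) = 7; reading at tick 7 = 11 + 2.0*7 = 25.0000
Minimum tick count = 7; winners = [1]; smallest index = 1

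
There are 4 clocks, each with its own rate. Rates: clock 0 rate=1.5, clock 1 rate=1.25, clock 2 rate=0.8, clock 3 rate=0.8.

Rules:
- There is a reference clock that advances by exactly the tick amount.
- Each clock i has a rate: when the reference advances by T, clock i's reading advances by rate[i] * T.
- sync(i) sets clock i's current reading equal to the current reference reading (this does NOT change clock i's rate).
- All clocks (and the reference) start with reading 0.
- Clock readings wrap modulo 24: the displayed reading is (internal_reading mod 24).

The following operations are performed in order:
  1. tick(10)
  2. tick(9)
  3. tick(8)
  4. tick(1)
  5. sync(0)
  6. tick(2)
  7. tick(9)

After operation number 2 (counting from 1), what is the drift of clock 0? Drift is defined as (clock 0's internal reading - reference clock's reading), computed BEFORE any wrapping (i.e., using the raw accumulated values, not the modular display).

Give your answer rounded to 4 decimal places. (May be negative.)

Answer: 9.5000

Derivation:
After op 1 tick(10): ref=10.0000 raw=[15.0000 12.5000 8.0000 8.0000]
After op 2 tick(9): ref=19.0000 raw=[28.5000 23.7500 15.2000 15.2000]
Drift of clock 0 after op 2: 28.5000 - 19.0000 = 9.5000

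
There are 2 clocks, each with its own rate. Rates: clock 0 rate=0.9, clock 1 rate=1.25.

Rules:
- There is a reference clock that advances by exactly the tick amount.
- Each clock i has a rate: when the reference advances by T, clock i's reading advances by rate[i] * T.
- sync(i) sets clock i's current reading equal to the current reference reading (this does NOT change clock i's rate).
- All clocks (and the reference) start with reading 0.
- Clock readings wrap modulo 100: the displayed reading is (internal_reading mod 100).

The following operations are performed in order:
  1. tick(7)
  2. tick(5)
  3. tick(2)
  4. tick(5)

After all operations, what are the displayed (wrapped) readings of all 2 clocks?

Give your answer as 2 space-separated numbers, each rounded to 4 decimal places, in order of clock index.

Answer: 17.1000 23.7500

Derivation:
After op 1 tick(7): ref=7.0000 raw=[6.3000 8.7500]
After op 2 tick(5): ref=12.0000 raw=[10.8000 15.0000]
After op 3 tick(2): ref=14.0000 raw=[12.6000 17.5000]
After op 4 tick(5): ref=19.0000 raw=[17.1000 23.7500]
Wrap final raw readings (mod 100): 17.1000 mod 100 = 17.1000; 23.7500 mod 100 = 23.7500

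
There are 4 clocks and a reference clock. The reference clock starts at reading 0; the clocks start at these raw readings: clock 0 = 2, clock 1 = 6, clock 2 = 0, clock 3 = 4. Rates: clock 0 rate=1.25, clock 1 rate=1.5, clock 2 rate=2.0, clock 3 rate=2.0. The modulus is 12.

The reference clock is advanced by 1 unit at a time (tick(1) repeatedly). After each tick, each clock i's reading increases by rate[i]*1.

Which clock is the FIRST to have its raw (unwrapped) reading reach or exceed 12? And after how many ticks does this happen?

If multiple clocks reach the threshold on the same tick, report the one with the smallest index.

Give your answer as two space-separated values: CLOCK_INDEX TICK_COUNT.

Answer: 1 4

Derivation:
clock 0: start=2, rate=1.25, needs 12-2 = 10; ticks = ceil(10/1.25) = ceil(8.0000) = 8; reading at tick 8 = 2 + 1.25*8 = 12.0000
clock 1: start=6, rate=1.5, needs 12-6 = 6; ticks = ceil(6/1.5) = ceil(4.0000) = 4; reading at tick 4 = 6 + 1.5*4 = 12.0000
clock 2: start=0, rate=2.0, needs 12-0 = 12; ticks = ceil(12/2.0) = ceil(6.0000) = 6; reading at tick 6 = 0 + 2.0*6 = 12.0000
clock 3: start=4, rate=2.0, needs 12-4 = 8; ticks = ceil(8/2.0) = ceil(4.0000) = 4; reading at tick 4 = 4 + 2.0*4 = 12.0000
Minimum tick count = 4; winners = [1, 3]; smallest index = 1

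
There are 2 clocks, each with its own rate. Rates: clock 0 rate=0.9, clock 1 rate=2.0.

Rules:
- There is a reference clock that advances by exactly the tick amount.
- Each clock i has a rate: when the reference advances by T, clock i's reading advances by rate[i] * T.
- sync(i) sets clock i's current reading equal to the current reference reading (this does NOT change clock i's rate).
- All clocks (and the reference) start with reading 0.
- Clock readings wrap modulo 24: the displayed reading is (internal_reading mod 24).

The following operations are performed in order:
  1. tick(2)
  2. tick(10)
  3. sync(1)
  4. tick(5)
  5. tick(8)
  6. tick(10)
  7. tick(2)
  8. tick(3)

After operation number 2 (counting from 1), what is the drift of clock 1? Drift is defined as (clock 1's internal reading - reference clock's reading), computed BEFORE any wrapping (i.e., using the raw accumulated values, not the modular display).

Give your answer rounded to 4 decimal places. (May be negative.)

Answer: 12.0000

Derivation:
After op 1 tick(2): ref=2.0000 raw=[1.8000 4.0000]
After op 2 tick(10): ref=12.0000 raw=[10.8000 24.0000]
Drift of clock 1 after op 2: 24.0000 - 12.0000 = 12.0000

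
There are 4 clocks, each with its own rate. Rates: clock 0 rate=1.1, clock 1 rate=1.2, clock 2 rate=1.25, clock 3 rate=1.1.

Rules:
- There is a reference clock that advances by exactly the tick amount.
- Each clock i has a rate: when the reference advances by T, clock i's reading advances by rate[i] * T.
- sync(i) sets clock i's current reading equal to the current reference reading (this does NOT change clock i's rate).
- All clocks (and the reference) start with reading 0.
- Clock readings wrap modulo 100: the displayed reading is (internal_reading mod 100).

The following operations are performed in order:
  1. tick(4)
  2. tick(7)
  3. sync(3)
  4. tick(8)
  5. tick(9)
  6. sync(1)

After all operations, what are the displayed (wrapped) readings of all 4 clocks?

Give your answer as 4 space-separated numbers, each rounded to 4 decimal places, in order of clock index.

Answer: 30.8000 28.0000 35.0000 29.7000

Derivation:
After op 1 tick(4): ref=4.0000 raw=[4.4000 4.8000 5.0000 4.4000]
After op 2 tick(7): ref=11.0000 raw=[12.1000 13.2000 13.7500 12.1000]
After op 3 sync(3): ref=11.0000 raw=[12.1000 13.2000 13.7500 11.0000]
After op 4 tick(8): ref=19.0000 raw=[20.9000 22.8000 23.7500 19.8000]
After op 5 tick(9): ref=28.0000 raw=[30.8000 33.6000 35.0000 29.7000]
After op 6 sync(1): ref=28.0000 raw=[30.8000 28.0000 35.0000 29.7000]
Wrap final raw readings (mod 100): 30.8000 mod 100 = 30.8000; 28.0000 mod 100 = 28.0000; 35.0000 mod 100 = 35.0000; 29.7000 mod 100 = 29.7000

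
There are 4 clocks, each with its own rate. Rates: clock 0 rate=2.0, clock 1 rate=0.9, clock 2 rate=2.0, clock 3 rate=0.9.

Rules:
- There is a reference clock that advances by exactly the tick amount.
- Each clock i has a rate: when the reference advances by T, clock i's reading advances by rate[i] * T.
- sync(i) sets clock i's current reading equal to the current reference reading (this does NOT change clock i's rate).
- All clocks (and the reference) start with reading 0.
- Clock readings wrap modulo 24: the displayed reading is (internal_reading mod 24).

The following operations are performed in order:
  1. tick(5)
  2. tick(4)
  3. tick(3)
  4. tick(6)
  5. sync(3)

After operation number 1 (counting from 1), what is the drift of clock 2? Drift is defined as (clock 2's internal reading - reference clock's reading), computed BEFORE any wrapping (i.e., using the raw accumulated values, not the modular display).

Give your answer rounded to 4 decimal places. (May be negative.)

Answer: 5.0000

Derivation:
After op 1 tick(5): ref=5.0000 raw=[10.0000 4.5000 10.0000 4.5000]
Drift of clock 2 after op 1: 10.0000 - 5.0000 = 5.0000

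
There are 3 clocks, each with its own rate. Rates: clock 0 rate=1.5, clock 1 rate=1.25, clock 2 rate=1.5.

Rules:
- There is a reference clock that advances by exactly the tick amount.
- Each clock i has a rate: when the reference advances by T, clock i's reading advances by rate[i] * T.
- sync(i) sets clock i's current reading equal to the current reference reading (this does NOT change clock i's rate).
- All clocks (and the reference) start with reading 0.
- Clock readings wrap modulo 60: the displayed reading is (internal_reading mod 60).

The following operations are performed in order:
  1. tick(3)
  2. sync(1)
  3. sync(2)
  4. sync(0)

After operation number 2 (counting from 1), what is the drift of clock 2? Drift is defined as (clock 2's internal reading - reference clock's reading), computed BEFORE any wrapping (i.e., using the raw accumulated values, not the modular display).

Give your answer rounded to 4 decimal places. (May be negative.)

After op 1 tick(3): ref=3.0000 raw=[4.5000 3.7500 4.5000]
After op 2 sync(1): ref=3.0000 raw=[4.5000 3.0000 4.5000]
Drift of clock 2 after op 2: 4.5000 - 3.0000 = 1.5000

Answer: 1.5000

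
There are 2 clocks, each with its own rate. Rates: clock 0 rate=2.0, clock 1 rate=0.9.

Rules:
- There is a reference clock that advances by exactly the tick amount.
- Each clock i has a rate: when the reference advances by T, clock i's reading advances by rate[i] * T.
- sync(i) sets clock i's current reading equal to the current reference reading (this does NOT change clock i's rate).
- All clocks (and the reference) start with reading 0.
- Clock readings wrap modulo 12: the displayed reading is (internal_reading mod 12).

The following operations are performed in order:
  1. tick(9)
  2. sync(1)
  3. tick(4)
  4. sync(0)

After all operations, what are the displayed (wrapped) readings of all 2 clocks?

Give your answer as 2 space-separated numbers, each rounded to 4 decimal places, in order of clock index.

Answer: 1.0000 0.6000

Derivation:
After op 1 tick(9): ref=9.0000 raw=[18.0000 8.1000]
After op 2 sync(1): ref=9.0000 raw=[18.0000 9.0000]
After op 3 tick(4): ref=13.0000 raw=[26.0000 12.6000]
After op 4 sync(0): ref=13.0000 raw=[13.0000 12.6000]
Wrap final raw readings (mod 12): 13.0000 mod 12 = 1.0000; 12.6000 mod 12 = 0.6000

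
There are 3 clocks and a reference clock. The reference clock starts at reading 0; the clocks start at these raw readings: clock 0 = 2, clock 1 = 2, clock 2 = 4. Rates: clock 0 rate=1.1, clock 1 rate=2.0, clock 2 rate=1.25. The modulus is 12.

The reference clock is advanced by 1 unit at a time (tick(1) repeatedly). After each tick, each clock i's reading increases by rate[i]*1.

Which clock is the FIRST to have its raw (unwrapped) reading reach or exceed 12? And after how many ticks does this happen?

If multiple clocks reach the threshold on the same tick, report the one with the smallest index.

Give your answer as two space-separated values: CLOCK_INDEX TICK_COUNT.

Answer: 1 5

Derivation:
clock 0: start=2, rate=1.1, needs 12-2 = 10; ticks = ceil(10/1.1) = ceil(9.0909) = 10; reading at tick 10 = 2 + 1.1*10 = 13.0000
clock 1: start=2, rate=2.0, needs 12-2 = 10; ticks = ceil(10/2.0) = ceil(5.0000) = 5; reading at tick 5 = 2 + 2.0*5 = 12.0000
clock 2: start=4, rate=1.25, needs 12-4 = 8; ticks = ceil(8/1.25) = ceil(6.4000) = 7; reading at tick 7 = 4 + 1.25*7 = 12.7500
Minimum tick count = 5; winners = [1]; smallest index = 1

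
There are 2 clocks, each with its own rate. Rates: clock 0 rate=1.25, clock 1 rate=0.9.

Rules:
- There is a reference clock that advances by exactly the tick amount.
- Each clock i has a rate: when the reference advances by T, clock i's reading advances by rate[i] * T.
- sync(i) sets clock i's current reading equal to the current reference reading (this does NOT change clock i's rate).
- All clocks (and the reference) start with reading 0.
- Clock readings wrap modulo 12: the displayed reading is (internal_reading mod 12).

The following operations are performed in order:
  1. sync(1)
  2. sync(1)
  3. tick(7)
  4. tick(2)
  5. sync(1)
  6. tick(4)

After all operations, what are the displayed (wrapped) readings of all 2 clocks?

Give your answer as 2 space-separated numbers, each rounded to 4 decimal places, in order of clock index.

After op 1 sync(1): ref=0.0000 raw=[0.0000 0.0000]
After op 2 sync(1): ref=0.0000 raw=[0.0000 0.0000]
After op 3 tick(7): ref=7.0000 raw=[8.7500 6.3000]
After op 4 tick(2): ref=9.0000 raw=[11.2500 8.1000]
After op 5 sync(1): ref=9.0000 raw=[11.2500 9.0000]
After op 6 tick(4): ref=13.0000 raw=[16.2500 12.6000]
Wrap final raw readings (mod 12): 16.2500 mod 12 = 4.2500; 12.6000 mod 12 = 0.6000

Answer: 4.2500 0.6000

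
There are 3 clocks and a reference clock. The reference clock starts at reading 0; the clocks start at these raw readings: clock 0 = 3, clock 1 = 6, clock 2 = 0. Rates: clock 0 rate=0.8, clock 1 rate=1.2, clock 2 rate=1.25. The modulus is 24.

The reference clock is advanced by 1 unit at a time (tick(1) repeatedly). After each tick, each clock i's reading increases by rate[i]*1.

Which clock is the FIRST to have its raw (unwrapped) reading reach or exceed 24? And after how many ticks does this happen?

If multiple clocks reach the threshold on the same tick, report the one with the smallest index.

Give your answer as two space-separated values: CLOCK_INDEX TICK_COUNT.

Answer: 1 15

Derivation:
clock 0: start=3, rate=0.8, needs 24-3 = 21; ticks = ceil(21/0.8) = ceil(26.2500) = 27; reading at tick 27 = 3 + 0.8*27 = 24.6000
clock 1: start=6, rate=1.2, needs 24-6 = 18; ticks = ceil(18/1.2) = ceil(15.0000) = 15; reading at tick 15 = 6 + 1.2*15 = 24.0000
clock 2: start=0, rate=1.25, needs 24-0 = 24; ticks = ceil(24/1.25) = ceil(19.2000) = 20; reading at tick 20 = 0 + 1.25*20 = 25.0000
Minimum tick count = 15; winners = [1]; smallest index = 1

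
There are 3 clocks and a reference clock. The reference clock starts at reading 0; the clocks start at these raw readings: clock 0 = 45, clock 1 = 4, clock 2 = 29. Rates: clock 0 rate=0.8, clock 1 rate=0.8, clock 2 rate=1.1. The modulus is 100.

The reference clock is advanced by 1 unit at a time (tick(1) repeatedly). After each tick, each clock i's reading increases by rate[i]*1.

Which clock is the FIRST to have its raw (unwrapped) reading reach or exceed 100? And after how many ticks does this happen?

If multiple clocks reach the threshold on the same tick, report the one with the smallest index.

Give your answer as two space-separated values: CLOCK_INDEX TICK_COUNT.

Answer: 2 65

Derivation:
clock 0: start=45, rate=0.8, needs 100-45 = 55; ticks = ceil(55/0.8) = ceil(68.7500) = 69; reading at tick 69 = 45 + 0.8*69 = 100.2000
clock 1: start=4, rate=0.8, needs 100-4 = 96; ticks = ceil(96/0.8) = ceil(120.0000) = 120; reading at tick 120 = 4 + 0.8*120 = 100.0000
clock 2: start=29, rate=1.1, needs 100-29 = 71; ticks = ceil(71/1.1) = ceil(64.5455) = 65; reading at tick 65 = 29 + 1.1*65 = 100.5000
Minimum tick count = 65; winners = [2]; smallest index = 2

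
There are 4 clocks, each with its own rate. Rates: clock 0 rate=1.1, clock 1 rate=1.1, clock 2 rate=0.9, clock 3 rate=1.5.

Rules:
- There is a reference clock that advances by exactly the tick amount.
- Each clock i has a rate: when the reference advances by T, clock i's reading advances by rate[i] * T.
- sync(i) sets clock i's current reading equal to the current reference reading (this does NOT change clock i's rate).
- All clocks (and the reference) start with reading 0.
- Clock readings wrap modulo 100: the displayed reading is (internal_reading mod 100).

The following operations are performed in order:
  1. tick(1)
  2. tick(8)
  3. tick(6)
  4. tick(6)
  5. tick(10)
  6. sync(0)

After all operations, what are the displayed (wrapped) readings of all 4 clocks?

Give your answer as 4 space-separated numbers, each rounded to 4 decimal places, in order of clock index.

Answer: 31.0000 34.1000 27.9000 46.5000

Derivation:
After op 1 tick(1): ref=1.0000 raw=[1.1000 1.1000 0.9000 1.5000]
After op 2 tick(8): ref=9.0000 raw=[9.9000 9.9000 8.1000 13.5000]
After op 3 tick(6): ref=15.0000 raw=[16.5000 16.5000 13.5000 22.5000]
After op 4 tick(6): ref=21.0000 raw=[23.1000 23.1000 18.9000 31.5000]
After op 5 tick(10): ref=31.0000 raw=[34.1000 34.1000 27.9000 46.5000]
After op 6 sync(0): ref=31.0000 raw=[31.0000 34.1000 27.9000 46.5000]
Wrap final raw readings (mod 100): 31.0000 mod 100 = 31.0000; 34.1000 mod 100 = 34.1000; 27.9000 mod 100 = 27.9000; 46.5000 mod 100 = 46.5000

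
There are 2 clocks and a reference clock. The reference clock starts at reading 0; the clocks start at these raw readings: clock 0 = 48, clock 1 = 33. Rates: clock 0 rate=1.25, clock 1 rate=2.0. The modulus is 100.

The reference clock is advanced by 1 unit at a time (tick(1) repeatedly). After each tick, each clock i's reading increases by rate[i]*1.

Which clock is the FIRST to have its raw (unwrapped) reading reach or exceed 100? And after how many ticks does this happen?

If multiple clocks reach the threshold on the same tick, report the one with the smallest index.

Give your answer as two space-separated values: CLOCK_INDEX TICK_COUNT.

clock 0: start=48, rate=1.25, needs 100-48 = 52; ticks = ceil(52/1.25) = ceil(41.6000) = 42; reading at tick 42 = 48 + 1.25*42 = 100.5000
clock 1: start=33, rate=2.0, needs 100-33 = 67; ticks = ceil(67/2.0) = ceil(33.5000) = 34; reading at tick 34 = 33 + 2.0*34 = 101.0000
Minimum tick count = 34; winners = [1]; smallest index = 1

Answer: 1 34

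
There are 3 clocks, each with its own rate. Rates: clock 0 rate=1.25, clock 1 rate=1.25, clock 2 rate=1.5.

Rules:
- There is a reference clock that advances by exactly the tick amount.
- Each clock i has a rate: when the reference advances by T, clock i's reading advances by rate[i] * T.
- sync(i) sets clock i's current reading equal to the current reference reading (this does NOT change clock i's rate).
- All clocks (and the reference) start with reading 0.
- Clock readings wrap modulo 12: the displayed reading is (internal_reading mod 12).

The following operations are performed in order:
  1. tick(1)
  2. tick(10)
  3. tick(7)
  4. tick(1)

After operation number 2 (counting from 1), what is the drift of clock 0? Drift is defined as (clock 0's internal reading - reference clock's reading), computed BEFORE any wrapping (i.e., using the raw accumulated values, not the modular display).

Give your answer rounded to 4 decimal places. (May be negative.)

After op 1 tick(1): ref=1.0000 raw=[1.2500 1.2500 1.5000]
After op 2 tick(10): ref=11.0000 raw=[13.7500 13.7500 16.5000]
Drift of clock 0 after op 2: 13.7500 - 11.0000 = 2.7500

Answer: 2.7500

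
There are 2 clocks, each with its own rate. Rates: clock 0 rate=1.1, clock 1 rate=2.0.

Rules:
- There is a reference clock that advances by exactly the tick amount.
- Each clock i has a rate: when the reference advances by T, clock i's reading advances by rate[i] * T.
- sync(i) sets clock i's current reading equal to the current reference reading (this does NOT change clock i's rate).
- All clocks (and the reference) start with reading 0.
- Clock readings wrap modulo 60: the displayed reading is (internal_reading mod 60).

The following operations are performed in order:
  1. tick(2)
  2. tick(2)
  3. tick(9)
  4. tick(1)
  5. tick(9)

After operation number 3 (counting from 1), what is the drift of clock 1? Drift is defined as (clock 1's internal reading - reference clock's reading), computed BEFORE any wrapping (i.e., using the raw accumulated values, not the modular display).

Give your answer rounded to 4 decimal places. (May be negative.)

Answer: 13.0000

Derivation:
After op 1 tick(2): ref=2.0000 raw=[2.2000 4.0000]
After op 2 tick(2): ref=4.0000 raw=[4.4000 8.0000]
After op 3 tick(9): ref=13.0000 raw=[14.3000 26.0000]
Drift of clock 1 after op 3: 26.0000 - 13.0000 = 13.0000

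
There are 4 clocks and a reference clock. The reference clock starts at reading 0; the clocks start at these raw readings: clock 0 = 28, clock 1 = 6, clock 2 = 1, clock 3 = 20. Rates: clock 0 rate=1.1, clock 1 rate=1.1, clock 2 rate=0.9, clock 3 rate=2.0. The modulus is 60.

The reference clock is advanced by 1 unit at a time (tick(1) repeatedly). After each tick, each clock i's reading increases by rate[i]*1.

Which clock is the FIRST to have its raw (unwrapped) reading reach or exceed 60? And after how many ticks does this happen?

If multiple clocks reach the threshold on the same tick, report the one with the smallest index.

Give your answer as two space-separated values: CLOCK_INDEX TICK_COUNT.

Answer: 3 20

Derivation:
clock 0: start=28, rate=1.1, needs 60-28 = 32; ticks = ceil(32/1.1) = ceil(29.0909) = 30; reading at tick 30 = 28 + 1.1*30 = 61.0000
clock 1: start=6, rate=1.1, needs 60-6 = 54; ticks = ceil(54/1.1) = ceil(49.0909) = 50; reading at tick 50 = 6 + 1.1*50 = 61.0000
clock 2: start=1, rate=0.9, needs 60-1 = 59; ticks = ceil(59/0.9) = ceil(65.5556) = 66; reading at tick 66 = 1 + 0.9*66 = 60.4000
clock 3: start=20, rate=2.0, needs 60-20 = 40; ticks = ceil(40/2.0) = ceil(20.0000) = 20; reading at tick 20 = 20 + 2.0*20 = 60.0000
Minimum tick count = 20; winners = [3]; smallest index = 3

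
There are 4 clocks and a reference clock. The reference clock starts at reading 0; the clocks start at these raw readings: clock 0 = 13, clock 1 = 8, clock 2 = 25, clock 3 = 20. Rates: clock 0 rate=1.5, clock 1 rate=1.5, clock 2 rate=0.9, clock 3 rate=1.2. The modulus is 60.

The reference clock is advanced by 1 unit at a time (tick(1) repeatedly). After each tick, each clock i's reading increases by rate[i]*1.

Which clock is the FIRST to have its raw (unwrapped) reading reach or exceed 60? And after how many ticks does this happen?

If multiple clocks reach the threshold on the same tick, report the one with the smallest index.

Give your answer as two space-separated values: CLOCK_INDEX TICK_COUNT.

clock 0: start=13, rate=1.5, needs 60-13 = 47; ticks = ceil(47/1.5) = ceil(31.3333) = 32; reading at tick 32 = 13 + 1.5*32 = 61.0000
clock 1: start=8, rate=1.5, needs 60-8 = 52; ticks = ceil(52/1.5) = ceil(34.6667) = 35; reading at tick 35 = 8 + 1.5*35 = 60.5000
clock 2: start=25, rate=0.9, needs 60-25 = 35; ticks = ceil(35/0.9) = ceil(38.8889) = 39; reading at tick 39 = 25 + 0.9*39 = 60.1000
clock 3: start=20, rate=1.2, needs 60-20 = 40; ticks = ceil(40/1.2) = ceil(33.3333) = 34; reading at tick 34 = 20 + 1.2*34 = 60.8000
Minimum tick count = 32; winners = [0]; smallest index = 0

Answer: 0 32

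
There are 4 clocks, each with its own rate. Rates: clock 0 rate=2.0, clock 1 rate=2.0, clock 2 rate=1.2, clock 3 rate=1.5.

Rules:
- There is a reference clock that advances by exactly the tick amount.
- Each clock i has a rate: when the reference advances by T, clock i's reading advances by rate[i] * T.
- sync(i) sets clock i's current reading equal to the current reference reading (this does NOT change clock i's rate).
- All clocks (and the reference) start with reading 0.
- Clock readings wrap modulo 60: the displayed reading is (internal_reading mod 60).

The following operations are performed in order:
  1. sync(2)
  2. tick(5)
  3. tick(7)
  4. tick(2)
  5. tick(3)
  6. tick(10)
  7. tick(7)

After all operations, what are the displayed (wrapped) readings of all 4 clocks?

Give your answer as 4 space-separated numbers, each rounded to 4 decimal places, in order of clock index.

Answer: 8.0000 8.0000 40.8000 51.0000

Derivation:
After op 1 sync(2): ref=0.0000 raw=[0.0000 0.0000 0.0000 0.0000]
After op 2 tick(5): ref=5.0000 raw=[10.0000 10.0000 6.0000 7.5000]
After op 3 tick(7): ref=12.0000 raw=[24.0000 24.0000 14.4000 18.0000]
After op 4 tick(2): ref=14.0000 raw=[28.0000 28.0000 16.8000 21.0000]
After op 5 tick(3): ref=17.0000 raw=[34.0000 34.0000 20.4000 25.5000]
After op 6 tick(10): ref=27.0000 raw=[54.0000 54.0000 32.4000 40.5000]
After op 7 tick(7): ref=34.0000 raw=[68.0000 68.0000 40.8000 51.0000]
Wrap final raw readings (mod 60): 68.0000 mod 60 = 8.0000; 68.0000 mod 60 = 8.0000; 40.8000 mod 60 = 40.8000; 51.0000 mod 60 = 51.0000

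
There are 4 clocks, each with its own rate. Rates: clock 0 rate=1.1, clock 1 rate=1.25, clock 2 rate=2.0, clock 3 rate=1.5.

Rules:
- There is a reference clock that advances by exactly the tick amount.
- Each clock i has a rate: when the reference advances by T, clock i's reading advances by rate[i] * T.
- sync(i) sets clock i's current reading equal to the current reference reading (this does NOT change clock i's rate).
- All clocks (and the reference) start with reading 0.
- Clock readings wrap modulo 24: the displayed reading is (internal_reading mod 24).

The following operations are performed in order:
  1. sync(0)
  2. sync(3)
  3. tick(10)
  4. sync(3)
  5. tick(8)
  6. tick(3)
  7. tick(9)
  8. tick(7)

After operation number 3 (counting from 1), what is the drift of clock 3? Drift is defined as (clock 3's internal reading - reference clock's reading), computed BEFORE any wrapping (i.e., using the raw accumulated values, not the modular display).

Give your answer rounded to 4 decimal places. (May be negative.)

Answer: 5.0000

Derivation:
After op 1 sync(0): ref=0.0000 raw=[0.0000 0.0000 0.0000 0.0000]
After op 2 sync(3): ref=0.0000 raw=[0.0000 0.0000 0.0000 0.0000]
After op 3 tick(10): ref=10.0000 raw=[11.0000 12.5000 20.0000 15.0000]
Drift of clock 3 after op 3: 15.0000 - 10.0000 = 5.0000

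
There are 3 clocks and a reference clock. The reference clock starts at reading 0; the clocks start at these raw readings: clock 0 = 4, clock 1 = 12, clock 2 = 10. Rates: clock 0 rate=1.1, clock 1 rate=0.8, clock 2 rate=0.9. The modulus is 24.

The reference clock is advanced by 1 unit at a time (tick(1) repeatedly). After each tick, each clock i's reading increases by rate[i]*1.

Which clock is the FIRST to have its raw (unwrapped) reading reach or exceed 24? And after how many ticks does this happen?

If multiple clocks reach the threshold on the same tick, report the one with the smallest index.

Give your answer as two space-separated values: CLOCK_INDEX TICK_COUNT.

Answer: 1 15

Derivation:
clock 0: start=4, rate=1.1, needs 24-4 = 20; ticks = ceil(20/1.1) = ceil(18.1818) = 19; reading at tick 19 = 4 + 1.1*19 = 24.9000
clock 1: start=12, rate=0.8, needs 24-12 = 12; ticks = ceil(12/0.8) = ceil(15.0000) = 15; reading at tick 15 = 12 + 0.8*15 = 24.0000
clock 2: start=10, rate=0.9, needs 24-10 = 14; ticks = ceil(14/0.9) = ceil(15.5556) = 16; reading at tick 16 = 10 + 0.9*16 = 24.4000
Minimum tick count = 15; winners = [1]; smallest index = 1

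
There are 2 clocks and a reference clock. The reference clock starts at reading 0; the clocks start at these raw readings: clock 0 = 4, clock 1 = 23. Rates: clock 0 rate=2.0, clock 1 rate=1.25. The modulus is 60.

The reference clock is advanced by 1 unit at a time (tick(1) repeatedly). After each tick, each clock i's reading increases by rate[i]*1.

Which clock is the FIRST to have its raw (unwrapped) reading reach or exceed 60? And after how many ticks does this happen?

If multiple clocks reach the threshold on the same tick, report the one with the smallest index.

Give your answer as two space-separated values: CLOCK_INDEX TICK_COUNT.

Answer: 0 28

Derivation:
clock 0: start=4, rate=2.0, needs 60-4 = 56; ticks = ceil(56/2.0) = ceil(28.0000) = 28; reading at tick 28 = 4 + 2.0*28 = 60.0000
clock 1: start=23, rate=1.25, needs 60-23 = 37; ticks = ceil(37/1.25) = ceil(29.6000) = 30; reading at tick 30 = 23 + 1.25*30 = 60.5000
Minimum tick count = 28; winners = [0]; smallest index = 0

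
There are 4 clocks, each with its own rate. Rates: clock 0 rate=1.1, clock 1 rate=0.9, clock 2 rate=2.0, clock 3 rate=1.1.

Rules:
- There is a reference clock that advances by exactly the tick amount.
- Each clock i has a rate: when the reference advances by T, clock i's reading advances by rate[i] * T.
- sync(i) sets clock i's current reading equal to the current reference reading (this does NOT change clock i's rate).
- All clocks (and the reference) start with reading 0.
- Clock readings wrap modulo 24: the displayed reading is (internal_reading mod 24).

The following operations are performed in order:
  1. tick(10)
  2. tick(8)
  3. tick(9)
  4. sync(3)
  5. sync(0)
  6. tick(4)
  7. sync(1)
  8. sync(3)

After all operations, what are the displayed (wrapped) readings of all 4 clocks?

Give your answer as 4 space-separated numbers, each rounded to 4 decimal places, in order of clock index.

Answer: 7.4000 7.0000 14.0000 7.0000

Derivation:
After op 1 tick(10): ref=10.0000 raw=[11.0000 9.0000 20.0000 11.0000]
After op 2 tick(8): ref=18.0000 raw=[19.8000 16.2000 36.0000 19.8000]
After op 3 tick(9): ref=27.0000 raw=[29.7000 24.3000 54.0000 29.7000]
After op 4 sync(3): ref=27.0000 raw=[29.7000 24.3000 54.0000 27.0000]
After op 5 sync(0): ref=27.0000 raw=[27.0000 24.3000 54.0000 27.0000]
After op 6 tick(4): ref=31.0000 raw=[31.4000 27.9000 62.0000 31.4000]
After op 7 sync(1): ref=31.0000 raw=[31.4000 31.0000 62.0000 31.4000]
After op 8 sync(3): ref=31.0000 raw=[31.4000 31.0000 62.0000 31.0000]
Wrap final raw readings (mod 24): 31.4000 mod 24 = 7.4000; 31.0000 mod 24 = 7.0000; 62.0000 mod 24 = 14.0000; 31.0000 mod 24 = 7.0000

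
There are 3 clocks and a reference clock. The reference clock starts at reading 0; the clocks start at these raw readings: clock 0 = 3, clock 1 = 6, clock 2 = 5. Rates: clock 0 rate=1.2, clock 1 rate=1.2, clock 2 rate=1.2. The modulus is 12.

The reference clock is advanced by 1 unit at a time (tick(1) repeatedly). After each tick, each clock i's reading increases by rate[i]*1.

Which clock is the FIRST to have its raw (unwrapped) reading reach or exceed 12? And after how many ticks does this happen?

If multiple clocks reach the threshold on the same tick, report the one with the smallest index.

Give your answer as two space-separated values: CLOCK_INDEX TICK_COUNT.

clock 0: start=3, rate=1.2, needs 12-3 = 9; ticks = ceil(9/1.2) = ceil(7.5000) = 8; reading at tick 8 = 3 + 1.2*8 = 12.6000
clock 1: start=6, rate=1.2, needs 12-6 = 6; ticks = ceil(6/1.2) = ceil(5.0000) = 5; reading at tick 5 = 6 + 1.2*5 = 12.0000
clock 2: start=5, rate=1.2, needs 12-5 = 7; ticks = ceil(7/1.2) = ceil(5.8333) = 6; reading at tick 6 = 5 + 1.2*6 = 12.2000
Minimum tick count = 5; winners = [1]; smallest index = 1

Answer: 1 5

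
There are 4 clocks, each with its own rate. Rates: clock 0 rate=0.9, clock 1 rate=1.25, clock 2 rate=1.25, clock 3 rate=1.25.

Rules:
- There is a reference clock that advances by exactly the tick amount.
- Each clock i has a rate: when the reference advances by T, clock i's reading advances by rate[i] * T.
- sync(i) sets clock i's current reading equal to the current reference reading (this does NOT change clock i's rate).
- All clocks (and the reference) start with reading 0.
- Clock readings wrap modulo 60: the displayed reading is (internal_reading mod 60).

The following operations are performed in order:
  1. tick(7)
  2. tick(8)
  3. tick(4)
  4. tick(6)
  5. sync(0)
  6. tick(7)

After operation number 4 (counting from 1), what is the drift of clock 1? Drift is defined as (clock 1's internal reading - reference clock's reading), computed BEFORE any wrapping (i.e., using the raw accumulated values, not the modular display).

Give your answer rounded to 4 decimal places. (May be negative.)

After op 1 tick(7): ref=7.0000 raw=[6.3000 8.7500 8.7500 8.7500]
After op 2 tick(8): ref=15.0000 raw=[13.5000 18.7500 18.7500 18.7500]
After op 3 tick(4): ref=19.0000 raw=[17.1000 23.7500 23.7500 23.7500]
After op 4 tick(6): ref=25.0000 raw=[22.5000 31.2500 31.2500 31.2500]
Drift of clock 1 after op 4: 31.2500 - 25.0000 = 6.2500

Answer: 6.2500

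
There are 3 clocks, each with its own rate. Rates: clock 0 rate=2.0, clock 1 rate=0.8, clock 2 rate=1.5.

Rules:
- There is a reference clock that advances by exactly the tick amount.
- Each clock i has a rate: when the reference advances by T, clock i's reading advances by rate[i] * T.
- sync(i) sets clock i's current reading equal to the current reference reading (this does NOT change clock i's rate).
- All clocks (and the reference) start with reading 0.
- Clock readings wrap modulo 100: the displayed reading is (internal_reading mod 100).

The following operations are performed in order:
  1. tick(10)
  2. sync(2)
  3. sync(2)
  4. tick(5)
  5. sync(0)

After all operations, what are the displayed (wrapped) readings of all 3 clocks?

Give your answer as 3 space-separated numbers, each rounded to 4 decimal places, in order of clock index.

Answer: 15.0000 12.0000 17.5000

Derivation:
After op 1 tick(10): ref=10.0000 raw=[20.0000 8.0000 15.0000]
After op 2 sync(2): ref=10.0000 raw=[20.0000 8.0000 10.0000]
After op 3 sync(2): ref=10.0000 raw=[20.0000 8.0000 10.0000]
After op 4 tick(5): ref=15.0000 raw=[30.0000 12.0000 17.5000]
After op 5 sync(0): ref=15.0000 raw=[15.0000 12.0000 17.5000]
Wrap final raw readings (mod 100): 15.0000 mod 100 = 15.0000; 12.0000 mod 100 = 12.0000; 17.5000 mod 100 = 17.5000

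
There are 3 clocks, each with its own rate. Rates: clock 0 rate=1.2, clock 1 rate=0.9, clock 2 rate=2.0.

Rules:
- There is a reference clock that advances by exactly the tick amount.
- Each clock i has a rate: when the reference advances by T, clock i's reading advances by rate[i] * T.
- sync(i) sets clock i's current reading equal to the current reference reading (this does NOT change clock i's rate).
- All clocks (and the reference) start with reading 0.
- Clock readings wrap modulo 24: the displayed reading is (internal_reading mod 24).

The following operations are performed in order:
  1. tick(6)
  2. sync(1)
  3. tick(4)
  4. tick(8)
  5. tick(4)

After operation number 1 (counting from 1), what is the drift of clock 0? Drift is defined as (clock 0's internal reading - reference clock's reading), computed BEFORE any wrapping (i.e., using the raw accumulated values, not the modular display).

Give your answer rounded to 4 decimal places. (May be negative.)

Answer: 1.2000

Derivation:
After op 1 tick(6): ref=6.0000 raw=[7.2000 5.4000 12.0000]
Drift of clock 0 after op 1: 7.2000 - 6.0000 = 1.2000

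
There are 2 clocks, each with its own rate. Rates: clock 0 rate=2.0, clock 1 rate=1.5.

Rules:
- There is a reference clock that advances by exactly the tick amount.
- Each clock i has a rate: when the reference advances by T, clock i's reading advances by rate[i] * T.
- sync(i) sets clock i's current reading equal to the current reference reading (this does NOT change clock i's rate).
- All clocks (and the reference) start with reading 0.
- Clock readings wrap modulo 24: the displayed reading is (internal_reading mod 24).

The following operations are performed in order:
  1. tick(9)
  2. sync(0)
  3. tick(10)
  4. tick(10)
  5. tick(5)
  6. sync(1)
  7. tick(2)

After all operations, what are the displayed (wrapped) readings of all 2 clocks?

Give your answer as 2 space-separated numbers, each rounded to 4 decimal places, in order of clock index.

After op 1 tick(9): ref=9.0000 raw=[18.0000 13.5000]
After op 2 sync(0): ref=9.0000 raw=[9.0000 13.5000]
After op 3 tick(10): ref=19.0000 raw=[29.0000 28.5000]
After op 4 tick(10): ref=29.0000 raw=[49.0000 43.5000]
After op 5 tick(5): ref=34.0000 raw=[59.0000 51.0000]
After op 6 sync(1): ref=34.0000 raw=[59.0000 34.0000]
After op 7 tick(2): ref=36.0000 raw=[63.0000 37.0000]
Wrap final raw readings (mod 24): 63.0000 mod 24 = 15.0000; 37.0000 mod 24 = 13.0000

Answer: 15.0000 13.0000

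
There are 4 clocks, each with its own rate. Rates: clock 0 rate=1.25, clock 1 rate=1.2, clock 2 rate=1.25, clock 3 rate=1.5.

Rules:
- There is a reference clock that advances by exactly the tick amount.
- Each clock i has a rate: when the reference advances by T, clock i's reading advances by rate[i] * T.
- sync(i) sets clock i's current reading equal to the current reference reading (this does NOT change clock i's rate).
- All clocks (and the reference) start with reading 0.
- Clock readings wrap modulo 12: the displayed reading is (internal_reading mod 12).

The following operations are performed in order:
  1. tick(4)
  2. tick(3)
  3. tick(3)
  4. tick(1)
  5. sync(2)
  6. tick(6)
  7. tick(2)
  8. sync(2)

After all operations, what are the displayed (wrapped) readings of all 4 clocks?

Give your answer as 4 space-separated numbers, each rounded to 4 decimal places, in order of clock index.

After op 1 tick(4): ref=4.0000 raw=[5.0000 4.8000 5.0000 6.0000]
After op 2 tick(3): ref=7.0000 raw=[8.7500 8.4000 8.7500 10.5000]
After op 3 tick(3): ref=10.0000 raw=[12.5000 12.0000 12.5000 15.0000]
After op 4 tick(1): ref=11.0000 raw=[13.7500 13.2000 13.7500 16.5000]
After op 5 sync(2): ref=11.0000 raw=[13.7500 13.2000 11.0000 16.5000]
After op 6 tick(6): ref=17.0000 raw=[21.2500 20.4000 18.5000 25.5000]
After op 7 tick(2): ref=19.0000 raw=[23.7500 22.8000 21.0000 28.5000]
After op 8 sync(2): ref=19.0000 raw=[23.7500 22.8000 19.0000 28.5000]
Wrap final raw readings (mod 12): 23.7500 mod 12 = 11.7500; 22.8000 mod 12 = 10.8000; 19.0000 mod 12 = 7.0000; 28.5000 mod 12 = 4.5000

Answer: 11.7500 10.8000 7.0000 4.5000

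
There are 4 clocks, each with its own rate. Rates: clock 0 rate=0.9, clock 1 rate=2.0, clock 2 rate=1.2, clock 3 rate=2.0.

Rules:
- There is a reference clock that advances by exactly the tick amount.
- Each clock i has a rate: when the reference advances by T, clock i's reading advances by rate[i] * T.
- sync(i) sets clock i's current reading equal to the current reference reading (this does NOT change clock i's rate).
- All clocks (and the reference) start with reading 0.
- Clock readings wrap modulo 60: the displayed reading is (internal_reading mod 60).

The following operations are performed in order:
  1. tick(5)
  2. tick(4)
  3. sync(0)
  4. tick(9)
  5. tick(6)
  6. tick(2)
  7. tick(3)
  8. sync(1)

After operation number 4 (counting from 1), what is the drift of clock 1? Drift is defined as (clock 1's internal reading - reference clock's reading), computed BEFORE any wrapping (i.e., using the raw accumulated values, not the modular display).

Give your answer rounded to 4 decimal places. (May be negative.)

After op 1 tick(5): ref=5.0000 raw=[4.5000 10.0000 6.0000 10.0000]
After op 2 tick(4): ref=9.0000 raw=[8.1000 18.0000 10.8000 18.0000]
After op 3 sync(0): ref=9.0000 raw=[9.0000 18.0000 10.8000 18.0000]
After op 4 tick(9): ref=18.0000 raw=[17.1000 36.0000 21.6000 36.0000]
Drift of clock 1 after op 4: 36.0000 - 18.0000 = 18.0000

Answer: 18.0000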